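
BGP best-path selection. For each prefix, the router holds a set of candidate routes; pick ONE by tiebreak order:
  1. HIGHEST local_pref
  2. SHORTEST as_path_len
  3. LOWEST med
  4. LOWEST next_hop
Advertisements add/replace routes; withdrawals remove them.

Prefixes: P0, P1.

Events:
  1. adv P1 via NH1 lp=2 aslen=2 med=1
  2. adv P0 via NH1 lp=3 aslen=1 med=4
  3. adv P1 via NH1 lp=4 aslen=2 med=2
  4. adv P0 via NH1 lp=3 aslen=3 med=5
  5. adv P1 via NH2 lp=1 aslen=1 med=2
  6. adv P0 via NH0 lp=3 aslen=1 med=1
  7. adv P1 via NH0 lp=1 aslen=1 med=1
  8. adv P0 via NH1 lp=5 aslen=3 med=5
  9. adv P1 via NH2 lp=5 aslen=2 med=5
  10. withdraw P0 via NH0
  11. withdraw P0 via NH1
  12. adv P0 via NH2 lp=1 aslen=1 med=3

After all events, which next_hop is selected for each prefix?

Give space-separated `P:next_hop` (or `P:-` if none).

Answer: P0:NH2 P1:NH2

Derivation:
Op 1: best P0=- P1=NH1
Op 2: best P0=NH1 P1=NH1
Op 3: best P0=NH1 P1=NH1
Op 4: best P0=NH1 P1=NH1
Op 5: best P0=NH1 P1=NH1
Op 6: best P0=NH0 P1=NH1
Op 7: best P0=NH0 P1=NH1
Op 8: best P0=NH1 P1=NH1
Op 9: best P0=NH1 P1=NH2
Op 10: best P0=NH1 P1=NH2
Op 11: best P0=- P1=NH2
Op 12: best P0=NH2 P1=NH2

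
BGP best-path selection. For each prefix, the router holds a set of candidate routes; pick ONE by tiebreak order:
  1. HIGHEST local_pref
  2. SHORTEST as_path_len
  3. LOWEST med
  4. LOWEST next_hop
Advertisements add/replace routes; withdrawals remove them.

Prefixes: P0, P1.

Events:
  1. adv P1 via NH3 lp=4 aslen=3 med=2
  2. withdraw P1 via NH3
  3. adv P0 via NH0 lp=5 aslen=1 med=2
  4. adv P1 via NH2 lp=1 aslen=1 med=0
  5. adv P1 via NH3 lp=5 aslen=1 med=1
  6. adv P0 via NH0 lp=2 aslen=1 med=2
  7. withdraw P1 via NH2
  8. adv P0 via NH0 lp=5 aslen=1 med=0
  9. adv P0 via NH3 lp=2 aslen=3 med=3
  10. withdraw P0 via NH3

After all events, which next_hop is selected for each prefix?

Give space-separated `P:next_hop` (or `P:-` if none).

Op 1: best P0=- P1=NH3
Op 2: best P0=- P1=-
Op 3: best P0=NH0 P1=-
Op 4: best P0=NH0 P1=NH2
Op 5: best P0=NH0 P1=NH3
Op 6: best P0=NH0 P1=NH3
Op 7: best P0=NH0 P1=NH3
Op 8: best P0=NH0 P1=NH3
Op 9: best P0=NH0 P1=NH3
Op 10: best P0=NH0 P1=NH3

Answer: P0:NH0 P1:NH3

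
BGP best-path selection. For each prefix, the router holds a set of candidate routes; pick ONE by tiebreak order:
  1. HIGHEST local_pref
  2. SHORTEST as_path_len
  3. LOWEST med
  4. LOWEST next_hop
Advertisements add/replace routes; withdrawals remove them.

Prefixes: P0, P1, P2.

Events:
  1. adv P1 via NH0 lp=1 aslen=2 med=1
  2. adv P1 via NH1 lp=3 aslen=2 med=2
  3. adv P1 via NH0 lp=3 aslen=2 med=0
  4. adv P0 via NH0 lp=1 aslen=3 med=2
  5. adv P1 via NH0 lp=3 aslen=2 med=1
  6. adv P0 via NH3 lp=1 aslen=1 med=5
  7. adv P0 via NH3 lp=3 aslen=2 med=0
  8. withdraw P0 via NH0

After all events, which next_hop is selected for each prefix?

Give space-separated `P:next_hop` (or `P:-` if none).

Op 1: best P0=- P1=NH0 P2=-
Op 2: best P0=- P1=NH1 P2=-
Op 3: best P0=- P1=NH0 P2=-
Op 4: best P0=NH0 P1=NH0 P2=-
Op 5: best P0=NH0 P1=NH0 P2=-
Op 6: best P0=NH3 P1=NH0 P2=-
Op 7: best P0=NH3 P1=NH0 P2=-
Op 8: best P0=NH3 P1=NH0 P2=-

Answer: P0:NH3 P1:NH0 P2:-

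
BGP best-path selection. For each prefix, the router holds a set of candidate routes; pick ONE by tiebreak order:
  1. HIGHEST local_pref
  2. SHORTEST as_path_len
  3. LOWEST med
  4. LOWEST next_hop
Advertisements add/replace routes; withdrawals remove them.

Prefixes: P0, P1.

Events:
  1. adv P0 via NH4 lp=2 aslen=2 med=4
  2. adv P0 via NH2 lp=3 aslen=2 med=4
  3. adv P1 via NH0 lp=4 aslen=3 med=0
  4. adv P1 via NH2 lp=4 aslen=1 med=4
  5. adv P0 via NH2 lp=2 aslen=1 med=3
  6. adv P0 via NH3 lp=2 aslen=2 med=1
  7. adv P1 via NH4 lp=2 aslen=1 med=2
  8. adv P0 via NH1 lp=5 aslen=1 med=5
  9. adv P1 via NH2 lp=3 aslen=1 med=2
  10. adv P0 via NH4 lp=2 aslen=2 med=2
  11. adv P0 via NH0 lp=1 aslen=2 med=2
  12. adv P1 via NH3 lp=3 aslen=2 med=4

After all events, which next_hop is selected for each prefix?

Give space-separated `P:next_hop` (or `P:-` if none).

Answer: P0:NH1 P1:NH0

Derivation:
Op 1: best P0=NH4 P1=-
Op 2: best P0=NH2 P1=-
Op 3: best P0=NH2 P1=NH0
Op 4: best P0=NH2 P1=NH2
Op 5: best P0=NH2 P1=NH2
Op 6: best P0=NH2 P1=NH2
Op 7: best P0=NH2 P1=NH2
Op 8: best P0=NH1 P1=NH2
Op 9: best P0=NH1 P1=NH0
Op 10: best P0=NH1 P1=NH0
Op 11: best P0=NH1 P1=NH0
Op 12: best P0=NH1 P1=NH0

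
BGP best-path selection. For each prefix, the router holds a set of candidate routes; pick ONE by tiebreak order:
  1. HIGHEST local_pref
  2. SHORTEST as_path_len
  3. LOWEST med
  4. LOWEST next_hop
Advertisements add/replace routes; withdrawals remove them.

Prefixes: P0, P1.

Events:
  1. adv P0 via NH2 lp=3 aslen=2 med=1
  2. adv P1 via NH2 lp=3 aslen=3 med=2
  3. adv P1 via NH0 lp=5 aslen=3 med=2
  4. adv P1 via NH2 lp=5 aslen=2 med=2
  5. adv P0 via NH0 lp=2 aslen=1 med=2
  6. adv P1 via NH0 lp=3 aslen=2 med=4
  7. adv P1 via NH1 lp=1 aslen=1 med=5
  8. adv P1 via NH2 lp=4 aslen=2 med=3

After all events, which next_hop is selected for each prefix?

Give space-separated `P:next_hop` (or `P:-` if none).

Answer: P0:NH2 P1:NH2

Derivation:
Op 1: best P0=NH2 P1=-
Op 2: best P0=NH2 P1=NH2
Op 3: best P0=NH2 P1=NH0
Op 4: best P0=NH2 P1=NH2
Op 5: best P0=NH2 P1=NH2
Op 6: best P0=NH2 P1=NH2
Op 7: best P0=NH2 P1=NH2
Op 8: best P0=NH2 P1=NH2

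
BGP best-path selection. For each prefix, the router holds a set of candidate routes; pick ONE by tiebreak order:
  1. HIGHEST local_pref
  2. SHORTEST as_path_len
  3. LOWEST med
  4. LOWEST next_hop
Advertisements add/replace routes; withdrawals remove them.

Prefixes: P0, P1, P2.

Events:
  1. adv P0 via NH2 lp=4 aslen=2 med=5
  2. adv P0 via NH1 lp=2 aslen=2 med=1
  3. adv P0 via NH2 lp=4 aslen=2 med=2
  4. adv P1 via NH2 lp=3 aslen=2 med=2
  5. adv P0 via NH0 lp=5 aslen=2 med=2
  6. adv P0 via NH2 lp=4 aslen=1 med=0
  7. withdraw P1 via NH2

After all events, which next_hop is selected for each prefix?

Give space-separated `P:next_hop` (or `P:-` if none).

Answer: P0:NH0 P1:- P2:-

Derivation:
Op 1: best P0=NH2 P1=- P2=-
Op 2: best P0=NH2 P1=- P2=-
Op 3: best P0=NH2 P1=- P2=-
Op 4: best P0=NH2 P1=NH2 P2=-
Op 5: best P0=NH0 P1=NH2 P2=-
Op 6: best P0=NH0 P1=NH2 P2=-
Op 7: best P0=NH0 P1=- P2=-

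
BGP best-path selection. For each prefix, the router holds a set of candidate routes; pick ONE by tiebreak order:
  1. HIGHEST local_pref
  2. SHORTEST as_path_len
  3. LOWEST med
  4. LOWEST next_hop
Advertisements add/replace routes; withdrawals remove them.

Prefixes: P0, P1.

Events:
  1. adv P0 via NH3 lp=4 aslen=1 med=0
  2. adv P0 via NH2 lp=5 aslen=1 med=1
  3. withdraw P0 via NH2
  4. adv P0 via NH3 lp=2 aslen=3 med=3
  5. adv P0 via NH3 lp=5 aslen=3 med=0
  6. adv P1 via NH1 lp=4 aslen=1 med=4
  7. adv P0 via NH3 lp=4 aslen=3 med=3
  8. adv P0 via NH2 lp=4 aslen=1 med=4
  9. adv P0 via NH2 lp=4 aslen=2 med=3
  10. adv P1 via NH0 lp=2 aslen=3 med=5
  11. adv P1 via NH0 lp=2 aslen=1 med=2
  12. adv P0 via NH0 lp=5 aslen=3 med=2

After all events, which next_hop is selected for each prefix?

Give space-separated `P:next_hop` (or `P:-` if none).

Answer: P0:NH0 P1:NH1

Derivation:
Op 1: best P0=NH3 P1=-
Op 2: best P0=NH2 P1=-
Op 3: best P0=NH3 P1=-
Op 4: best P0=NH3 P1=-
Op 5: best P0=NH3 P1=-
Op 6: best P0=NH3 P1=NH1
Op 7: best P0=NH3 P1=NH1
Op 8: best P0=NH2 P1=NH1
Op 9: best P0=NH2 P1=NH1
Op 10: best P0=NH2 P1=NH1
Op 11: best P0=NH2 P1=NH1
Op 12: best P0=NH0 P1=NH1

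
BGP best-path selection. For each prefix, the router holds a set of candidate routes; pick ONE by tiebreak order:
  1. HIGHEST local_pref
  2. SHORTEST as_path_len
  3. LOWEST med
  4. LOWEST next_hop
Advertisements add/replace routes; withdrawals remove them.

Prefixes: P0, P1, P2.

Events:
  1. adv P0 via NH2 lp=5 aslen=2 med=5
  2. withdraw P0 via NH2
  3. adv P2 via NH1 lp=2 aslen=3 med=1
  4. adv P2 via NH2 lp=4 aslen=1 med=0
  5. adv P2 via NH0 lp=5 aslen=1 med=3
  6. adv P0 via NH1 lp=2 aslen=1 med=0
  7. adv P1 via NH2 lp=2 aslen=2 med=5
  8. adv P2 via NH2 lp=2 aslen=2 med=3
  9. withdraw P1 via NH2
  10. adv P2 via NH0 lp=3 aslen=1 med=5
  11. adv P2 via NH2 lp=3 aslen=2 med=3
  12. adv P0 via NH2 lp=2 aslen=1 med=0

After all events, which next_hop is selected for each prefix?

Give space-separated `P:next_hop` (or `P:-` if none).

Answer: P0:NH1 P1:- P2:NH0

Derivation:
Op 1: best P0=NH2 P1=- P2=-
Op 2: best P0=- P1=- P2=-
Op 3: best P0=- P1=- P2=NH1
Op 4: best P0=- P1=- P2=NH2
Op 5: best P0=- P1=- P2=NH0
Op 6: best P0=NH1 P1=- P2=NH0
Op 7: best P0=NH1 P1=NH2 P2=NH0
Op 8: best P0=NH1 P1=NH2 P2=NH0
Op 9: best P0=NH1 P1=- P2=NH0
Op 10: best P0=NH1 P1=- P2=NH0
Op 11: best P0=NH1 P1=- P2=NH0
Op 12: best P0=NH1 P1=- P2=NH0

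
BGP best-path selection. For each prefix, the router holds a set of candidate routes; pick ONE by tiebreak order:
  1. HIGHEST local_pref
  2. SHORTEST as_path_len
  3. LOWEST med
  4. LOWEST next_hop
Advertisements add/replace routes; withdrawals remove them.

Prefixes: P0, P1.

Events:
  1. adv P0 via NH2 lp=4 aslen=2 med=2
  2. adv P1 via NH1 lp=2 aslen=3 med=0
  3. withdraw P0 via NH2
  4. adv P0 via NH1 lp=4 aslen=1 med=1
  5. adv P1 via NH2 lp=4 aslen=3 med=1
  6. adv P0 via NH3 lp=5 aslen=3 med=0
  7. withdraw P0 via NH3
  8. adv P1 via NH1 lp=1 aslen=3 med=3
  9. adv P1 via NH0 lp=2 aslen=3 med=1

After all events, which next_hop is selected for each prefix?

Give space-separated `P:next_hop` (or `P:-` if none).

Op 1: best P0=NH2 P1=-
Op 2: best P0=NH2 P1=NH1
Op 3: best P0=- P1=NH1
Op 4: best P0=NH1 P1=NH1
Op 5: best P0=NH1 P1=NH2
Op 6: best P0=NH3 P1=NH2
Op 7: best P0=NH1 P1=NH2
Op 8: best P0=NH1 P1=NH2
Op 9: best P0=NH1 P1=NH2

Answer: P0:NH1 P1:NH2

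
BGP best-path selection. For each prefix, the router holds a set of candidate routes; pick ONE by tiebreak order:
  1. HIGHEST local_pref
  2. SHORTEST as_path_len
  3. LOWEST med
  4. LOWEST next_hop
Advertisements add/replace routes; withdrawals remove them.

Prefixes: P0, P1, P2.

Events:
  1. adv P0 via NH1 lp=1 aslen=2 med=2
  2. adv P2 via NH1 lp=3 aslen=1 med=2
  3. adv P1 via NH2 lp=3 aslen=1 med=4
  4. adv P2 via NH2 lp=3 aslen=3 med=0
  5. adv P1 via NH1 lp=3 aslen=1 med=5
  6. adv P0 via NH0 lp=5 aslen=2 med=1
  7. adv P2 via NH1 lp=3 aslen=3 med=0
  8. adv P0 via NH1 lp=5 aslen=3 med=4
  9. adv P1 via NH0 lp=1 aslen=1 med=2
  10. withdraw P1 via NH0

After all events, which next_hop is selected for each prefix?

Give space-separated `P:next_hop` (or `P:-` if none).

Answer: P0:NH0 P1:NH2 P2:NH1

Derivation:
Op 1: best P0=NH1 P1=- P2=-
Op 2: best P0=NH1 P1=- P2=NH1
Op 3: best P0=NH1 P1=NH2 P2=NH1
Op 4: best P0=NH1 P1=NH2 P2=NH1
Op 5: best P0=NH1 P1=NH2 P2=NH1
Op 6: best P0=NH0 P1=NH2 P2=NH1
Op 7: best P0=NH0 P1=NH2 P2=NH1
Op 8: best P0=NH0 P1=NH2 P2=NH1
Op 9: best P0=NH0 P1=NH2 P2=NH1
Op 10: best P0=NH0 P1=NH2 P2=NH1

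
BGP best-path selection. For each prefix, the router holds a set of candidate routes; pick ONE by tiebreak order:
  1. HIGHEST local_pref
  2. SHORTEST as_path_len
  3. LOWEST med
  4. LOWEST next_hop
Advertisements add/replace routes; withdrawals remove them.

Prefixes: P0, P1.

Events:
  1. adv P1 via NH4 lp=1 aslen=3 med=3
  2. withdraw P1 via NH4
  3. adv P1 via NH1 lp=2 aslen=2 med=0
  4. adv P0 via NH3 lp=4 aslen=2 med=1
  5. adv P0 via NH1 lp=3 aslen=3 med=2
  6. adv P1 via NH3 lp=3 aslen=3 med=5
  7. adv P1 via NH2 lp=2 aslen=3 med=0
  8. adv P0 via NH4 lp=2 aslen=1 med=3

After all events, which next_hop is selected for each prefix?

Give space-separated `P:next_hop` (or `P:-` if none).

Op 1: best P0=- P1=NH4
Op 2: best P0=- P1=-
Op 3: best P0=- P1=NH1
Op 4: best P0=NH3 P1=NH1
Op 5: best P0=NH3 P1=NH1
Op 6: best P0=NH3 P1=NH3
Op 7: best P0=NH3 P1=NH3
Op 8: best P0=NH3 P1=NH3

Answer: P0:NH3 P1:NH3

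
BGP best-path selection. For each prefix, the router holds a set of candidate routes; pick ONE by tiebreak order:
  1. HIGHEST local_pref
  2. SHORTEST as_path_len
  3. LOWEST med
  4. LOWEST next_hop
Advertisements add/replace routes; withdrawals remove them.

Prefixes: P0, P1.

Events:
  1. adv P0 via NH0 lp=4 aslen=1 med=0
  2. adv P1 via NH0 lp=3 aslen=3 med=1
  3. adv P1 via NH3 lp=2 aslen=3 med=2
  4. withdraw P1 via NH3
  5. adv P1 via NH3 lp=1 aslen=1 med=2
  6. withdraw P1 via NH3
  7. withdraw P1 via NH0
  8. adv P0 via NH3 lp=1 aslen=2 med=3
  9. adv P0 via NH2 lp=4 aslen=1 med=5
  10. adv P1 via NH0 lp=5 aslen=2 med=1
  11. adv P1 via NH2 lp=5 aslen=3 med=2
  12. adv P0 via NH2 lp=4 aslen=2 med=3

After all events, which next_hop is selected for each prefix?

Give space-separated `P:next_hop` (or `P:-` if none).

Op 1: best P0=NH0 P1=-
Op 2: best P0=NH0 P1=NH0
Op 3: best P0=NH0 P1=NH0
Op 4: best P0=NH0 P1=NH0
Op 5: best P0=NH0 P1=NH0
Op 6: best P0=NH0 P1=NH0
Op 7: best P0=NH0 P1=-
Op 8: best P0=NH0 P1=-
Op 9: best P0=NH0 P1=-
Op 10: best P0=NH0 P1=NH0
Op 11: best P0=NH0 P1=NH0
Op 12: best P0=NH0 P1=NH0

Answer: P0:NH0 P1:NH0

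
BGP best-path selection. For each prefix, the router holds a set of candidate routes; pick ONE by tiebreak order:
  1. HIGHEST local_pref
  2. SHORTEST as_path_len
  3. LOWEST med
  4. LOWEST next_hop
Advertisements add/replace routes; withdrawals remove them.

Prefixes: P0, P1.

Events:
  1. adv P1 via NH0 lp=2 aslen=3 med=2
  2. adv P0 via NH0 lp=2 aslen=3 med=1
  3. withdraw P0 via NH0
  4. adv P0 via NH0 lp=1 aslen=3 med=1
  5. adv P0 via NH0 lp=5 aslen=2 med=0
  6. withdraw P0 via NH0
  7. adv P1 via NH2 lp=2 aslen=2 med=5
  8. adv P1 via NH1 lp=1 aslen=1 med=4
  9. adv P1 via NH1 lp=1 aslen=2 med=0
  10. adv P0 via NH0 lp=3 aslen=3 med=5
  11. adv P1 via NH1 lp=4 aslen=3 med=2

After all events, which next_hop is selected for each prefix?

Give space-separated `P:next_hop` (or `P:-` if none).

Op 1: best P0=- P1=NH0
Op 2: best P0=NH0 P1=NH0
Op 3: best P0=- P1=NH0
Op 4: best P0=NH0 P1=NH0
Op 5: best P0=NH0 P1=NH0
Op 6: best P0=- P1=NH0
Op 7: best P0=- P1=NH2
Op 8: best P0=- P1=NH2
Op 9: best P0=- P1=NH2
Op 10: best P0=NH0 P1=NH2
Op 11: best P0=NH0 P1=NH1

Answer: P0:NH0 P1:NH1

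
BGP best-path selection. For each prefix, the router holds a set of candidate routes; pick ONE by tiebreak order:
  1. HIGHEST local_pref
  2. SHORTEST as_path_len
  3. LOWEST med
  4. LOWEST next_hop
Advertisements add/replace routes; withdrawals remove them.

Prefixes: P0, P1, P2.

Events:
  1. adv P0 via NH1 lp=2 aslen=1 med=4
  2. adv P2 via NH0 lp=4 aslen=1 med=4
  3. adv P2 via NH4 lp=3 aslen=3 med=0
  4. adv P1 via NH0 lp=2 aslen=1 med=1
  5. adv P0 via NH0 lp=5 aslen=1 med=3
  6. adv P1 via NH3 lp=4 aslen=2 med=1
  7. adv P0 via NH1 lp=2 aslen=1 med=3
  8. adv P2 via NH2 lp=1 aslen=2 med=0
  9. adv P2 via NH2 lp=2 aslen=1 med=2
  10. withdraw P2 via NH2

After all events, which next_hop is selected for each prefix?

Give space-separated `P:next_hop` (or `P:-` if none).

Answer: P0:NH0 P1:NH3 P2:NH0

Derivation:
Op 1: best P0=NH1 P1=- P2=-
Op 2: best P0=NH1 P1=- P2=NH0
Op 3: best P0=NH1 P1=- P2=NH0
Op 4: best P0=NH1 P1=NH0 P2=NH0
Op 5: best P0=NH0 P1=NH0 P2=NH0
Op 6: best P0=NH0 P1=NH3 P2=NH0
Op 7: best P0=NH0 P1=NH3 P2=NH0
Op 8: best P0=NH0 P1=NH3 P2=NH0
Op 9: best P0=NH0 P1=NH3 P2=NH0
Op 10: best P0=NH0 P1=NH3 P2=NH0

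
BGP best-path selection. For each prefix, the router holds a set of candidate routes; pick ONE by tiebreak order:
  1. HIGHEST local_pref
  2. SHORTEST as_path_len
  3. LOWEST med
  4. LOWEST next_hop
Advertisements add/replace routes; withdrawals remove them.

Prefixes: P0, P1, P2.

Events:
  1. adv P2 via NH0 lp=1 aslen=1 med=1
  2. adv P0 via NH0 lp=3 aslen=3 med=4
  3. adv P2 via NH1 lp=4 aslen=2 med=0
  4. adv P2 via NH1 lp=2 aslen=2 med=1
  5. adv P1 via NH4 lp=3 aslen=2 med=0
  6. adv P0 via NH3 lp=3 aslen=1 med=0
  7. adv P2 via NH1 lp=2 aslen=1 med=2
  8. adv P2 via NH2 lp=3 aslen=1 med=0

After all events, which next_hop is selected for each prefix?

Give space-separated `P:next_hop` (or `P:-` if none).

Op 1: best P0=- P1=- P2=NH0
Op 2: best P0=NH0 P1=- P2=NH0
Op 3: best P0=NH0 P1=- P2=NH1
Op 4: best P0=NH0 P1=- P2=NH1
Op 5: best P0=NH0 P1=NH4 P2=NH1
Op 6: best P0=NH3 P1=NH4 P2=NH1
Op 7: best P0=NH3 P1=NH4 P2=NH1
Op 8: best P0=NH3 P1=NH4 P2=NH2

Answer: P0:NH3 P1:NH4 P2:NH2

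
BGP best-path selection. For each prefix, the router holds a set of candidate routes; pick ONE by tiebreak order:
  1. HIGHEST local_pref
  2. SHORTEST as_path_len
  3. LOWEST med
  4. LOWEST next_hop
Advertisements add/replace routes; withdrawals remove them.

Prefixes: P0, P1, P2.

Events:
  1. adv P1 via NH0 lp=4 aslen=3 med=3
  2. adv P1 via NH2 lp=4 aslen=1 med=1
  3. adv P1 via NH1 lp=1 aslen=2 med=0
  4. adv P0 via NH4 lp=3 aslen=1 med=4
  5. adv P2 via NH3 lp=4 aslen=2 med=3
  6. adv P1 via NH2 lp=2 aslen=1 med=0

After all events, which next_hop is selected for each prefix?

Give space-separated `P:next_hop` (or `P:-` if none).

Answer: P0:NH4 P1:NH0 P2:NH3

Derivation:
Op 1: best P0=- P1=NH0 P2=-
Op 2: best P0=- P1=NH2 P2=-
Op 3: best P0=- P1=NH2 P2=-
Op 4: best P0=NH4 P1=NH2 P2=-
Op 5: best P0=NH4 P1=NH2 P2=NH3
Op 6: best P0=NH4 P1=NH0 P2=NH3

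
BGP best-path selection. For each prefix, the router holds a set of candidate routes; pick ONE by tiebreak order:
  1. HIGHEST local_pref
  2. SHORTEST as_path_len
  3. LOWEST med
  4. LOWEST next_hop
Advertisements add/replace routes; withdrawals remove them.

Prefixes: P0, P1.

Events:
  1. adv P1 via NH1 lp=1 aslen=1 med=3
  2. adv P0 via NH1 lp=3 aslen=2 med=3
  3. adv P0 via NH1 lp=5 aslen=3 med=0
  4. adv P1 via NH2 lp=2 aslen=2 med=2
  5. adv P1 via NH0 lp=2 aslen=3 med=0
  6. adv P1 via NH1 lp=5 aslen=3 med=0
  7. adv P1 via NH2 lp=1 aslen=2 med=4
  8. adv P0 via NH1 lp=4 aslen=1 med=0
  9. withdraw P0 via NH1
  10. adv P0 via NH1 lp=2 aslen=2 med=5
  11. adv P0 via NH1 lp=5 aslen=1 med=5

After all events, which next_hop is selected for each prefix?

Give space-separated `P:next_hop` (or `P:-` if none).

Answer: P0:NH1 P1:NH1

Derivation:
Op 1: best P0=- P1=NH1
Op 2: best P0=NH1 P1=NH1
Op 3: best P0=NH1 P1=NH1
Op 4: best P0=NH1 P1=NH2
Op 5: best P0=NH1 P1=NH2
Op 6: best P0=NH1 P1=NH1
Op 7: best P0=NH1 P1=NH1
Op 8: best P0=NH1 P1=NH1
Op 9: best P0=- P1=NH1
Op 10: best P0=NH1 P1=NH1
Op 11: best P0=NH1 P1=NH1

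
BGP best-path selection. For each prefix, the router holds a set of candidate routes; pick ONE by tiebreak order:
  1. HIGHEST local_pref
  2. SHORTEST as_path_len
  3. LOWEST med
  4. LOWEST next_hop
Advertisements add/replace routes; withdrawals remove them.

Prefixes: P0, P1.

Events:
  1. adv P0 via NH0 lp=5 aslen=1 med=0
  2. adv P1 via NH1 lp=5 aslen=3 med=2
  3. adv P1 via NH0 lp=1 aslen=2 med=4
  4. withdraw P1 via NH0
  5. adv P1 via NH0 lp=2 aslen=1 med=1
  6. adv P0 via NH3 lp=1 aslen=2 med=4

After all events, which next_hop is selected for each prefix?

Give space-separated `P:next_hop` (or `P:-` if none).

Answer: P0:NH0 P1:NH1

Derivation:
Op 1: best P0=NH0 P1=-
Op 2: best P0=NH0 P1=NH1
Op 3: best P0=NH0 P1=NH1
Op 4: best P0=NH0 P1=NH1
Op 5: best P0=NH0 P1=NH1
Op 6: best P0=NH0 P1=NH1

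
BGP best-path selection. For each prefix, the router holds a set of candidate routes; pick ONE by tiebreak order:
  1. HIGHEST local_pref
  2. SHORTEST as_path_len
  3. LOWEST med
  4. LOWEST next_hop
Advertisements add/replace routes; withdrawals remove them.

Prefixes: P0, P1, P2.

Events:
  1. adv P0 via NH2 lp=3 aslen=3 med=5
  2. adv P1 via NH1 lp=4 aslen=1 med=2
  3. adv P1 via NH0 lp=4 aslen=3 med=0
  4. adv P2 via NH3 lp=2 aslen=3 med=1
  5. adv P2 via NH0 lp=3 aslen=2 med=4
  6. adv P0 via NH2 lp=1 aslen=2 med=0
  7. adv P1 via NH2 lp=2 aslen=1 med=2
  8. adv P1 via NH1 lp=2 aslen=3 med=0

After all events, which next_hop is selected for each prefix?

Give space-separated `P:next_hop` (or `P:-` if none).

Op 1: best P0=NH2 P1=- P2=-
Op 2: best P0=NH2 P1=NH1 P2=-
Op 3: best P0=NH2 P1=NH1 P2=-
Op 4: best P0=NH2 P1=NH1 P2=NH3
Op 5: best P0=NH2 P1=NH1 P2=NH0
Op 6: best P0=NH2 P1=NH1 P2=NH0
Op 7: best P0=NH2 P1=NH1 P2=NH0
Op 8: best P0=NH2 P1=NH0 P2=NH0

Answer: P0:NH2 P1:NH0 P2:NH0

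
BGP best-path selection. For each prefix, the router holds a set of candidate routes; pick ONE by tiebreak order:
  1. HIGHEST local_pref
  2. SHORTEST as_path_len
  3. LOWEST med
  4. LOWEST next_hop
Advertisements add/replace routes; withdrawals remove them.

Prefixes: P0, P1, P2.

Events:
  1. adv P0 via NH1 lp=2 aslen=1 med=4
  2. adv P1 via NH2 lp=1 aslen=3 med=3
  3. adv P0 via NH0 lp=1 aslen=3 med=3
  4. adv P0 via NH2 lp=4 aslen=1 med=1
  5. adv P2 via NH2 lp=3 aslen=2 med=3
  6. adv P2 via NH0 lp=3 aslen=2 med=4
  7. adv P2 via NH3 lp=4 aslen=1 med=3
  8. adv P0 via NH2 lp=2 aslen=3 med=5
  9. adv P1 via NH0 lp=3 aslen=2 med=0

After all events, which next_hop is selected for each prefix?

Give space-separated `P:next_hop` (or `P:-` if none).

Op 1: best P0=NH1 P1=- P2=-
Op 2: best P0=NH1 P1=NH2 P2=-
Op 3: best P0=NH1 P1=NH2 P2=-
Op 4: best P0=NH2 P1=NH2 P2=-
Op 5: best P0=NH2 P1=NH2 P2=NH2
Op 6: best P0=NH2 P1=NH2 P2=NH2
Op 7: best P0=NH2 P1=NH2 P2=NH3
Op 8: best P0=NH1 P1=NH2 P2=NH3
Op 9: best P0=NH1 P1=NH0 P2=NH3

Answer: P0:NH1 P1:NH0 P2:NH3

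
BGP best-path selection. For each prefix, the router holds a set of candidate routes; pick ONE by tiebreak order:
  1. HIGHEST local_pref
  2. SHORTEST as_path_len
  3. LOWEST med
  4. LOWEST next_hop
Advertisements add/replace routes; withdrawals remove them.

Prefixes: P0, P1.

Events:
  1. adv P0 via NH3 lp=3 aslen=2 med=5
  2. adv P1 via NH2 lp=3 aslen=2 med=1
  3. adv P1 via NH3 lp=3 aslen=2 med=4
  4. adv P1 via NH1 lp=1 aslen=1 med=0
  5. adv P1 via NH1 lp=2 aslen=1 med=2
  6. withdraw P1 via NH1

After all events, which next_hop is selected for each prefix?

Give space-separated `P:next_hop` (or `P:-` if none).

Op 1: best P0=NH3 P1=-
Op 2: best P0=NH3 P1=NH2
Op 3: best P0=NH3 P1=NH2
Op 4: best P0=NH3 P1=NH2
Op 5: best P0=NH3 P1=NH2
Op 6: best P0=NH3 P1=NH2

Answer: P0:NH3 P1:NH2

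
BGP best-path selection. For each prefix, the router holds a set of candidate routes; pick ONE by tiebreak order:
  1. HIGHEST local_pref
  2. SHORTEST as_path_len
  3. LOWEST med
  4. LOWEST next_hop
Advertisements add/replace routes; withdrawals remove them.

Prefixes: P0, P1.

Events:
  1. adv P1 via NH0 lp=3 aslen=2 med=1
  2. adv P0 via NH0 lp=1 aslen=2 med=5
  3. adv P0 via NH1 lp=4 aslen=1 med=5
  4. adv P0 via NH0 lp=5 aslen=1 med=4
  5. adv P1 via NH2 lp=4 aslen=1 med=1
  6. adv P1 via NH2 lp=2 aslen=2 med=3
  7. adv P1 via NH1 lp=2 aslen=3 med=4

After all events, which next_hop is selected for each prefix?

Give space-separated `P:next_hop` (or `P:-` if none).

Answer: P0:NH0 P1:NH0

Derivation:
Op 1: best P0=- P1=NH0
Op 2: best P0=NH0 P1=NH0
Op 3: best P0=NH1 P1=NH0
Op 4: best P0=NH0 P1=NH0
Op 5: best P0=NH0 P1=NH2
Op 6: best P0=NH0 P1=NH0
Op 7: best P0=NH0 P1=NH0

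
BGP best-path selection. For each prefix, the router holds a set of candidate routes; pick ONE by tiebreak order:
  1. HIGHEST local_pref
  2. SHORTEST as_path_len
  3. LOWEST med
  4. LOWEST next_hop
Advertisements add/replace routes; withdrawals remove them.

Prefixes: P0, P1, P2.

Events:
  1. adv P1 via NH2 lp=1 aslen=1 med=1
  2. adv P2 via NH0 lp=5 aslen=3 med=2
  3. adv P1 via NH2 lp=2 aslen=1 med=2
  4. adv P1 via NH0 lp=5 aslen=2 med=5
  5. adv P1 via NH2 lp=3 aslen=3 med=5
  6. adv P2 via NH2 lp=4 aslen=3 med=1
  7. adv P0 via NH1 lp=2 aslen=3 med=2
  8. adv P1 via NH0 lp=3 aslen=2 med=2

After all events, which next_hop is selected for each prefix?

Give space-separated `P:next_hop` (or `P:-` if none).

Op 1: best P0=- P1=NH2 P2=-
Op 2: best P0=- P1=NH2 P2=NH0
Op 3: best P0=- P1=NH2 P2=NH0
Op 4: best P0=- P1=NH0 P2=NH0
Op 5: best P0=- P1=NH0 P2=NH0
Op 6: best P0=- P1=NH0 P2=NH0
Op 7: best P0=NH1 P1=NH0 P2=NH0
Op 8: best P0=NH1 P1=NH0 P2=NH0

Answer: P0:NH1 P1:NH0 P2:NH0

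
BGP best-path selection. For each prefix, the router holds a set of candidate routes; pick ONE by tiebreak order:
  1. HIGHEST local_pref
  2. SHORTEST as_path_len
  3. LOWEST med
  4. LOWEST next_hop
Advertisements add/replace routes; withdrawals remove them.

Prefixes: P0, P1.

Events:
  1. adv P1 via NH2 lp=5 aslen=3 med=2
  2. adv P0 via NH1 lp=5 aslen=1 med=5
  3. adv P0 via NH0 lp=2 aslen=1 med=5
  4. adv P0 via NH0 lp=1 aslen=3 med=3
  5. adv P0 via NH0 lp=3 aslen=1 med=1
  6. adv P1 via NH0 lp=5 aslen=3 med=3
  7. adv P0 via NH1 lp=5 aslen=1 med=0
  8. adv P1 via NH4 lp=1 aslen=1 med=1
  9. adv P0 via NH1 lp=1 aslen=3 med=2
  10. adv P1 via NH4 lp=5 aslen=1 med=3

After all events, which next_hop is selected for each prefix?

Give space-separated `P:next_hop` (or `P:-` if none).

Op 1: best P0=- P1=NH2
Op 2: best P0=NH1 P1=NH2
Op 3: best P0=NH1 P1=NH2
Op 4: best P0=NH1 P1=NH2
Op 5: best P0=NH1 P1=NH2
Op 6: best P0=NH1 P1=NH2
Op 7: best P0=NH1 P1=NH2
Op 8: best P0=NH1 P1=NH2
Op 9: best P0=NH0 P1=NH2
Op 10: best P0=NH0 P1=NH4

Answer: P0:NH0 P1:NH4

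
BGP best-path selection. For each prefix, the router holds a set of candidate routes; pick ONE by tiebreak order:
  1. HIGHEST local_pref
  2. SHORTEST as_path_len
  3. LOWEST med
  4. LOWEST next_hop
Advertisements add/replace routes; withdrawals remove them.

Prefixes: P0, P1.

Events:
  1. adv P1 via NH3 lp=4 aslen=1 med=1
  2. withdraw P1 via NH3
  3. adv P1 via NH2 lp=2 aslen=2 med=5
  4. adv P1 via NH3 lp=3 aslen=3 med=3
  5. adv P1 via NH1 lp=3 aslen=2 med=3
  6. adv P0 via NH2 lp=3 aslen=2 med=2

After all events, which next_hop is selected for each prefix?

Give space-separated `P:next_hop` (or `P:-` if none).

Answer: P0:NH2 P1:NH1

Derivation:
Op 1: best P0=- P1=NH3
Op 2: best P0=- P1=-
Op 3: best P0=- P1=NH2
Op 4: best P0=- P1=NH3
Op 5: best P0=- P1=NH1
Op 6: best P0=NH2 P1=NH1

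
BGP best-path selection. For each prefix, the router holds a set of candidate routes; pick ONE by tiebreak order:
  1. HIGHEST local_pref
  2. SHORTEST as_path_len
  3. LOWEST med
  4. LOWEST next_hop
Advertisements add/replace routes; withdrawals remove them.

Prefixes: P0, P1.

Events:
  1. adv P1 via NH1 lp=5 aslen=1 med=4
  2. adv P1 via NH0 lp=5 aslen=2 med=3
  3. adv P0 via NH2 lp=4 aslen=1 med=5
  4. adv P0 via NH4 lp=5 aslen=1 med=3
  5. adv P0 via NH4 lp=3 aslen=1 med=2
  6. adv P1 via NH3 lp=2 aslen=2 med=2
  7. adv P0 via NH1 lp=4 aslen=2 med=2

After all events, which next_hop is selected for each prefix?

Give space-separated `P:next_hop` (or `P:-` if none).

Op 1: best P0=- P1=NH1
Op 2: best P0=- P1=NH1
Op 3: best P0=NH2 P1=NH1
Op 4: best P0=NH4 P1=NH1
Op 5: best P0=NH2 P1=NH1
Op 6: best P0=NH2 P1=NH1
Op 7: best P0=NH2 P1=NH1

Answer: P0:NH2 P1:NH1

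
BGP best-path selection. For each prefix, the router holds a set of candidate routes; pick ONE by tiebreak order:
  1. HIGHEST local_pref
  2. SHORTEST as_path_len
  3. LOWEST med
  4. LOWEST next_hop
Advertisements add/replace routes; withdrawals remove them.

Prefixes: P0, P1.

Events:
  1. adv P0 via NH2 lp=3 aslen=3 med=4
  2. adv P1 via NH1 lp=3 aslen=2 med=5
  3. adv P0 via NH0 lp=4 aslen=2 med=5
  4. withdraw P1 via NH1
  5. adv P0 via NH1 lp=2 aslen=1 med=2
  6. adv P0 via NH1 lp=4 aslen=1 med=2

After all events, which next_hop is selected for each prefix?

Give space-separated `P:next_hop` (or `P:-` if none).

Answer: P0:NH1 P1:-

Derivation:
Op 1: best P0=NH2 P1=-
Op 2: best P0=NH2 P1=NH1
Op 3: best P0=NH0 P1=NH1
Op 4: best P0=NH0 P1=-
Op 5: best P0=NH0 P1=-
Op 6: best P0=NH1 P1=-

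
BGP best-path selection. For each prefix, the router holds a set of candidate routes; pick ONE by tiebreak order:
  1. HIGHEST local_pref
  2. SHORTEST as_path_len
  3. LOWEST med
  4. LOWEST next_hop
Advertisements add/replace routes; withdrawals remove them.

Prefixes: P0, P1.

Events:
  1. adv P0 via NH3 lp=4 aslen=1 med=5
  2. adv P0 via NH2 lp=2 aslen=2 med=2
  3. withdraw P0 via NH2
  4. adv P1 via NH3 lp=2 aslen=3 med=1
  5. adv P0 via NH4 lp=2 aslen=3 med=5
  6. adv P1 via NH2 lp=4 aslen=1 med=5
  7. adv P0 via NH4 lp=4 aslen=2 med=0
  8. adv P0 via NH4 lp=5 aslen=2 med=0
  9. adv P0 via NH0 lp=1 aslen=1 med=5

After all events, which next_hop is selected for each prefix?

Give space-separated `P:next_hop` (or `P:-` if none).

Op 1: best P0=NH3 P1=-
Op 2: best P0=NH3 P1=-
Op 3: best P0=NH3 P1=-
Op 4: best P0=NH3 P1=NH3
Op 5: best P0=NH3 P1=NH3
Op 6: best P0=NH3 P1=NH2
Op 7: best P0=NH3 P1=NH2
Op 8: best P0=NH4 P1=NH2
Op 9: best P0=NH4 P1=NH2

Answer: P0:NH4 P1:NH2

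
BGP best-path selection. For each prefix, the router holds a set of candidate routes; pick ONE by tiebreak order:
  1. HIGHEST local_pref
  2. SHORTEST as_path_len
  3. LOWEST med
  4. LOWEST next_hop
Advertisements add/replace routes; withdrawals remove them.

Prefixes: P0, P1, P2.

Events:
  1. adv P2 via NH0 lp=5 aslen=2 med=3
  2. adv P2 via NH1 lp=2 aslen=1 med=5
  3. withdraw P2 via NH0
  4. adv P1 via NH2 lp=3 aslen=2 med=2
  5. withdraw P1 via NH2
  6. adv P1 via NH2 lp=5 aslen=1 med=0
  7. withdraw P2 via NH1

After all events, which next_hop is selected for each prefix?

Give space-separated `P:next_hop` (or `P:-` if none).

Answer: P0:- P1:NH2 P2:-

Derivation:
Op 1: best P0=- P1=- P2=NH0
Op 2: best P0=- P1=- P2=NH0
Op 3: best P0=- P1=- P2=NH1
Op 4: best P0=- P1=NH2 P2=NH1
Op 5: best P0=- P1=- P2=NH1
Op 6: best P0=- P1=NH2 P2=NH1
Op 7: best P0=- P1=NH2 P2=-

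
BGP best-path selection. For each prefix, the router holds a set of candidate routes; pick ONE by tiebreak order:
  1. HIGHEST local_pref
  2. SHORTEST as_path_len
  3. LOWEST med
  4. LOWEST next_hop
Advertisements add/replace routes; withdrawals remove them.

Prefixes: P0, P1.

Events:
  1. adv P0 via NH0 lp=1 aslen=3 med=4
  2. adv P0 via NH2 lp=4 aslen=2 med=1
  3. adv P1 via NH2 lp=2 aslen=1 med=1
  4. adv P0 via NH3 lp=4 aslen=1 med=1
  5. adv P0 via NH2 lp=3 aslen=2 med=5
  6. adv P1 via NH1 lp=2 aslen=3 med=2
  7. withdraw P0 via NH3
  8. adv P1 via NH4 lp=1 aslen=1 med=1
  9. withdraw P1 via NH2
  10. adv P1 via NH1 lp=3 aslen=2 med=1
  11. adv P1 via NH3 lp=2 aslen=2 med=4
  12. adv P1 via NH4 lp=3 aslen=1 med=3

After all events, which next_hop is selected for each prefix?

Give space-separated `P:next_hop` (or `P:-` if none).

Op 1: best P0=NH0 P1=-
Op 2: best P0=NH2 P1=-
Op 3: best P0=NH2 P1=NH2
Op 4: best P0=NH3 P1=NH2
Op 5: best P0=NH3 P1=NH2
Op 6: best P0=NH3 P1=NH2
Op 7: best P0=NH2 P1=NH2
Op 8: best P0=NH2 P1=NH2
Op 9: best P0=NH2 P1=NH1
Op 10: best P0=NH2 P1=NH1
Op 11: best P0=NH2 P1=NH1
Op 12: best P0=NH2 P1=NH4

Answer: P0:NH2 P1:NH4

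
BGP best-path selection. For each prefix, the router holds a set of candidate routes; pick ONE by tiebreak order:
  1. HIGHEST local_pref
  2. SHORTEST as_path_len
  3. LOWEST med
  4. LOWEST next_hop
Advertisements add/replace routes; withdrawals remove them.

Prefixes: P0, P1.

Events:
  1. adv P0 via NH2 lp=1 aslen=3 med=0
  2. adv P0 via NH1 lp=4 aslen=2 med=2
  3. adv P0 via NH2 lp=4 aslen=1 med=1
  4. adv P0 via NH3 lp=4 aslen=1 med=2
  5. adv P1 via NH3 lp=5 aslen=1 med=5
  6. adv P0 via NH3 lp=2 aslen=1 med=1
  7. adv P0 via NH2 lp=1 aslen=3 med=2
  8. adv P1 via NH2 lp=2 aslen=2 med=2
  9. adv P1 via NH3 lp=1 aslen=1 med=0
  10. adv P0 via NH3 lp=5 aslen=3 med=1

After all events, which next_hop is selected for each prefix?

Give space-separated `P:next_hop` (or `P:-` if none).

Answer: P0:NH3 P1:NH2

Derivation:
Op 1: best P0=NH2 P1=-
Op 2: best P0=NH1 P1=-
Op 3: best P0=NH2 P1=-
Op 4: best P0=NH2 P1=-
Op 5: best P0=NH2 P1=NH3
Op 6: best P0=NH2 P1=NH3
Op 7: best P0=NH1 P1=NH3
Op 8: best P0=NH1 P1=NH3
Op 9: best P0=NH1 P1=NH2
Op 10: best P0=NH3 P1=NH2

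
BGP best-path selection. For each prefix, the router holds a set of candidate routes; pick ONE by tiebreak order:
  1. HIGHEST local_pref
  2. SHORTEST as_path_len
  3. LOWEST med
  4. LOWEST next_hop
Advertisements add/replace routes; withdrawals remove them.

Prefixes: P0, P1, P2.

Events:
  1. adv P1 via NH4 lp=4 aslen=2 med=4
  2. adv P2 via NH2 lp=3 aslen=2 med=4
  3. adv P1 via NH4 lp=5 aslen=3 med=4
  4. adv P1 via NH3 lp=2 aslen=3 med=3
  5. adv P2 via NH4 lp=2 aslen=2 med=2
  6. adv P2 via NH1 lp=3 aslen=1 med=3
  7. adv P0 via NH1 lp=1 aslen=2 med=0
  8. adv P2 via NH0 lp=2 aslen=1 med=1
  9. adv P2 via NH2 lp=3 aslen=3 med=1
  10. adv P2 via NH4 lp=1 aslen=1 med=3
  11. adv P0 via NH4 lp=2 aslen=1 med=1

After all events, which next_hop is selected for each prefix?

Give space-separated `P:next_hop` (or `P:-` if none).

Answer: P0:NH4 P1:NH4 P2:NH1

Derivation:
Op 1: best P0=- P1=NH4 P2=-
Op 2: best P0=- P1=NH4 P2=NH2
Op 3: best P0=- P1=NH4 P2=NH2
Op 4: best P0=- P1=NH4 P2=NH2
Op 5: best P0=- P1=NH4 P2=NH2
Op 6: best P0=- P1=NH4 P2=NH1
Op 7: best P0=NH1 P1=NH4 P2=NH1
Op 8: best P0=NH1 P1=NH4 P2=NH1
Op 9: best P0=NH1 P1=NH4 P2=NH1
Op 10: best P0=NH1 P1=NH4 P2=NH1
Op 11: best P0=NH4 P1=NH4 P2=NH1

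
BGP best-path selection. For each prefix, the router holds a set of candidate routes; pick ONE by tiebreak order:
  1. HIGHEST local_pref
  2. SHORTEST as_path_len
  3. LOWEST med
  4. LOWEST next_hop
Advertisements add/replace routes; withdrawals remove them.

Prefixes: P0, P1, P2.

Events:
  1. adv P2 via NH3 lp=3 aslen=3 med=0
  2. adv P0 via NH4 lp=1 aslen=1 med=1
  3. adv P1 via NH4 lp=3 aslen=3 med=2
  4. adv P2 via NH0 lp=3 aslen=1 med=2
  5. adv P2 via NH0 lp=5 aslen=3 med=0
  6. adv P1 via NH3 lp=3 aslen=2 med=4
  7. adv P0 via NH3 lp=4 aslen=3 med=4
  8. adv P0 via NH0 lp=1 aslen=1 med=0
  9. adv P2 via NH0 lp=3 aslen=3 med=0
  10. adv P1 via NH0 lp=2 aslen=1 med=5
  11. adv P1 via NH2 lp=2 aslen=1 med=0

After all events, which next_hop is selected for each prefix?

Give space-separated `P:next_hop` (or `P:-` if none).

Op 1: best P0=- P1=- P2=NH3
Op 2: best P0=NH4 P1=- P2=NH3
Op 3: best P0=NH4 P1=NH4 P2=NH3
Op 4: best P0=NH4 P1=NH4 P2=NH0
Op 5: best P0=NH4 P1=NH4 P2=NH0
Op 6: best P0=NH4 P1=NH3 P2=NH0
Op 7: best P0=NH3 P1=NH3 P2=NH0
Op 8: best P0=NH3 P1=NH3 P2=NH0
Op 9: best P0=NH3 P1=NH3 P2=NH0
Op 10: best P0=NH3 P1=NH3 P2=NH0
Op 11: best P0=NH3 P1=NH3 P2=NH0

Answer: P0:NH3 P1:NH3 P2:NH0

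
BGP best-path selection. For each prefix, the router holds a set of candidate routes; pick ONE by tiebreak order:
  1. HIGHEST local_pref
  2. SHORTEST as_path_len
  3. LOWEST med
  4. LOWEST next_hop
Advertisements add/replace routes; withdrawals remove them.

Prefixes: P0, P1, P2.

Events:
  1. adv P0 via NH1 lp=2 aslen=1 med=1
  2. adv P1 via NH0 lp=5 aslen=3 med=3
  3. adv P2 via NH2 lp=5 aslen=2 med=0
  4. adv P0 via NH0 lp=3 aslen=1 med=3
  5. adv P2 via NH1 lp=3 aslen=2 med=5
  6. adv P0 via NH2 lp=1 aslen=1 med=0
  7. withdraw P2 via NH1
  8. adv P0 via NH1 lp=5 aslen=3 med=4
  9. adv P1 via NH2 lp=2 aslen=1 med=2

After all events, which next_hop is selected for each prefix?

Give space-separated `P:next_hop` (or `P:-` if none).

Answer: P0:NH1 P1:NH0 P2:NH2

Derivation:
Op 1: best P0=NH1 P1=- P2=-
Op 2: best P0=NH1 P1=NH0 P2=-
Op 3: best P0=NH1 P1=NH0 P2=NH2
Op 4: best P0=NH0 P1=NH0 P2=NH2
Op 5: best P0=NH0 P1=NH0 P2=NH2
Op 6: best P0=NH0 P1=NH0 P2=NH2
Op 7: best P0=NH0 P1=NH0 P2=NH2
Op 8: best P0=NH1 P1=NH0 P2=NH2
Op 9: best P0=NH1 P1=NH0 P2=NH2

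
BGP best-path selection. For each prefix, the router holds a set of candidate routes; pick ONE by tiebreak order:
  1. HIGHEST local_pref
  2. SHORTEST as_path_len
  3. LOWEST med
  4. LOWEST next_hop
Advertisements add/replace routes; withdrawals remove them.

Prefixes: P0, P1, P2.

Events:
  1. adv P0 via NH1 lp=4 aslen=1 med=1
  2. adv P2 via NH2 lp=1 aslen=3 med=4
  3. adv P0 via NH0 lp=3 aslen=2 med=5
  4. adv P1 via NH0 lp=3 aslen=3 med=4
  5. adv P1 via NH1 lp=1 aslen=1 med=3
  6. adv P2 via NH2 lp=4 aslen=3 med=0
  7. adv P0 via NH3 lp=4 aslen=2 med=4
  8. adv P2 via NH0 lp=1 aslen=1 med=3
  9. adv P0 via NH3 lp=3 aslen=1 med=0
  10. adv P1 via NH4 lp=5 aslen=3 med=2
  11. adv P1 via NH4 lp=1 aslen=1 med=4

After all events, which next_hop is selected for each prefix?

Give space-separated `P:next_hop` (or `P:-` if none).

Answer: P0:NH1 P1:NH0 P2:NH2

Derivation:
Op 1: best P0=NH1 P1=- P2=-
Op 2: best P0=NH1 P1=- P2=NH2
Op 3: best P0=NH1 P1=- P2=NH2
Op 4: best P0=NH1 P1=NH0 P2=NH2
Op 5: best P0=NH1 P1=NH0 P2=NH2
Op 6: best P0=NH1 P1=NH0 P2=NH2
Op 7: best P0=NH1 P1=NH0 P2=NH2
Op 8: best P0=NH1 P1=NH0 P2=NH2
Op 9: best P0=NH1 P1=NH0 P2=NH2
Op 10: best P0=NH1 P1=NH4 P2=NH2
Op 11: best P0=NH1 P1=NH0 P2=NH2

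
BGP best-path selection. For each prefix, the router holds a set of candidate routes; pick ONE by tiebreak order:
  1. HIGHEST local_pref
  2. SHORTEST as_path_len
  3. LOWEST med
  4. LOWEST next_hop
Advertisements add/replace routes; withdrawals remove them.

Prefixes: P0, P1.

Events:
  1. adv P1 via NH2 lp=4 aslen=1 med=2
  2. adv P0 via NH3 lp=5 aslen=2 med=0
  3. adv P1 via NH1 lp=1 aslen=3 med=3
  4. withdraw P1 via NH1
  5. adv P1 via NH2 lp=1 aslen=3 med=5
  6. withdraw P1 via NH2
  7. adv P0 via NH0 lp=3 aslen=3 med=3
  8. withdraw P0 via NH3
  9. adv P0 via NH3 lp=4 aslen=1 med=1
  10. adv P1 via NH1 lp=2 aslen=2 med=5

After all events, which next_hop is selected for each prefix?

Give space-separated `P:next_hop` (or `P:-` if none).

Op 1: best P0=- P1=NH2
Op 2: best P0=NH3 P1=NH2
Op 3: best P0=NH3 P1=NH2
Op 4: best P0=NH3 P1=NH2
Op 5: best P0=NH3 P1=NH2
Op 6: best P0=NH3 P1=-
Op 7: best P0=NH3 P1=-
Op 8: best P0=NH0 P1=-
Op 9: best P0=NH3 P1=-
Op 10: best P0=NH3 P1=NH1

Answer: P0:NH3 P1:NH1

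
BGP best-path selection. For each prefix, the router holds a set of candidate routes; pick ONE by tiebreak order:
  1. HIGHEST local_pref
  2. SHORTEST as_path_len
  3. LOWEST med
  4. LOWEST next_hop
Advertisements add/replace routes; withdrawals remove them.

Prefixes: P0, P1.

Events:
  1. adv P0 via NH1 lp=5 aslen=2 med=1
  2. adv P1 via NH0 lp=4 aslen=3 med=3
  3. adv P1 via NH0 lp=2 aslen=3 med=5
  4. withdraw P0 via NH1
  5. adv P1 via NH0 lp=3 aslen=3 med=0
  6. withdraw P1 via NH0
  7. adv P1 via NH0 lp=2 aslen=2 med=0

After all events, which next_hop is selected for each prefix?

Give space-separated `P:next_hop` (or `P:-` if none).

Answer: P0:- P1:NH0

Derivation:
Op 1: best P0=NH1 P1=-
Op 2: best P0=NH1 P1=NH0
Op 3: best P0=NH1 P1=NH0
Op 4: best P0=- P1=NH0
Op 5: best P0=- P1=NH0
Op 6: best P0=- P1=-
Op 7: best P0=- P1=NH0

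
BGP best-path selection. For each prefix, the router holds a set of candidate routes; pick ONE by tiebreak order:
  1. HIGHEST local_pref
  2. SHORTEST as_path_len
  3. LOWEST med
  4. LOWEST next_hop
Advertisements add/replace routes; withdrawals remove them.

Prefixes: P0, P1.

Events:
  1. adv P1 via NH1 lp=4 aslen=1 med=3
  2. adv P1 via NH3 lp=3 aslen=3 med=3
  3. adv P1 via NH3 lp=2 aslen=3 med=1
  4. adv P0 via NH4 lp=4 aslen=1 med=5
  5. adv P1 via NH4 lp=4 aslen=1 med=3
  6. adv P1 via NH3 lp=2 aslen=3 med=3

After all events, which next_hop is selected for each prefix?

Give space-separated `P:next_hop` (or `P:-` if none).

Answer: P0:NH4 P1:NH1

Derivation:
Op 1: best P0=- P1=NH1
Op 2: best P0=- P1=NH1
Op 3: best P0=- P1=NH1
Op 4: best P0=NH4 P1=NH1
Op 5: best P0=NH4 P1=NH1
Op 6: best P0=NH4 P1=NH1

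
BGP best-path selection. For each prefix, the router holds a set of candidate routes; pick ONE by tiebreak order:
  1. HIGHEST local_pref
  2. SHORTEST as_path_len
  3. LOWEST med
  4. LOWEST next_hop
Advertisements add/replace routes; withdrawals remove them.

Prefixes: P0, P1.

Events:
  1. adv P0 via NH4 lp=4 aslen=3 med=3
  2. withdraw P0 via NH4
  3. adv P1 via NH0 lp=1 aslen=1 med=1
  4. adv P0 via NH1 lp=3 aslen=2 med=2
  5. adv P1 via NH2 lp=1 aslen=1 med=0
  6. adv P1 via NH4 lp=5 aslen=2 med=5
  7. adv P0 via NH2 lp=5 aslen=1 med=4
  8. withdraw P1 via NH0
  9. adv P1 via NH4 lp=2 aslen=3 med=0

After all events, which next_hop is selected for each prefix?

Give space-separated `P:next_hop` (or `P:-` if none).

Answer: P0:NH2 P1:NH4

Derivation:
Op 1: best P0=NH4 P1=-
Op 2: best P0=- P1=-
Op 3: best P0=- P1=NH0
Op 4: best P0=NH1 P1=NH0
Op 5: best P0=NH1 P1=NH2
Op 6: best P0=NH1 P1=NH4
Op 7: best P0=NH2 P1=NH4
Op 8: best P0=NH2 P1=NH4
Op 9: best P0=NH2 P1=NH4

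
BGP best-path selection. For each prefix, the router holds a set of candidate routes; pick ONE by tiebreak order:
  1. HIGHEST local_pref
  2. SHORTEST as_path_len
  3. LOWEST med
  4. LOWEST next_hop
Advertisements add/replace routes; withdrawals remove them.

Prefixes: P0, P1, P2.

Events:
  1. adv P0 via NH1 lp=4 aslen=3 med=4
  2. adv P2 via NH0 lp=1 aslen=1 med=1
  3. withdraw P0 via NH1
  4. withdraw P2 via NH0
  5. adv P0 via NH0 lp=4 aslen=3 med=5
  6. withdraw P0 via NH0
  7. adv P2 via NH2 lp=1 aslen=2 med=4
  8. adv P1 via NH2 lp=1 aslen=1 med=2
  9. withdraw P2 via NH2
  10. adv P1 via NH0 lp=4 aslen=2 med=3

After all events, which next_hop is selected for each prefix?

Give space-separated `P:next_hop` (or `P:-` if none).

Answer: P0:- P1:NH0 P2:-

Derivation:
Op 1: best P0=NH1 P1=- P2=-
Op 2: best P0=NH1 P1=- P2=NH0
Op 3: best P0=- P1=- P2=NH0
Op 4: best P0=- P1=- P2=-
Op 5: best P0=NH0 P1=- P2=-
Op 6: best P0=- P1=- P2=-
Op 7: best P0=- P1=- P2=NH2
Op 8: best P0=- P1=NH2 P2=NH2
Op 9: best P0=- P1=NH2 P2=-
Op 10: best P0=- P1=NH0 P2=-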